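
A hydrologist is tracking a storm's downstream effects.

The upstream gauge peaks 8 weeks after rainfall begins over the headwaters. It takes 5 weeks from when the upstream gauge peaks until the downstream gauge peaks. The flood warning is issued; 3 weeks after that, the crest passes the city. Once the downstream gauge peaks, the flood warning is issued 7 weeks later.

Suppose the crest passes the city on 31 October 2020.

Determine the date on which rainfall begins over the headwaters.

23 May 2020

The crest passes the city: Oct 31, 2020.
The flood warning is issued: Oct 31, 2020 − 3 weeks = Oct 10, 2020.
The downstream gauge peaks: Oct 10, 2020 − 7 weeks = Aug 22, 2020.
The upstream gauge peaks: Aug 22, 2020 − 5 weeks = Jul 18, 2020.
Rainfall begins over the headwaters: Jul 18, 2020 − 8 weeks = May 23, 2020.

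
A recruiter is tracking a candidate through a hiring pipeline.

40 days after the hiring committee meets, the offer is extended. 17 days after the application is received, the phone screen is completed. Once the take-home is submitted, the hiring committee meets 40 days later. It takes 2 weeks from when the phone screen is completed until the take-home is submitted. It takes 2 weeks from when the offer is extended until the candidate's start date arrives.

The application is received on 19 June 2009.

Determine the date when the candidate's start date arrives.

The application is received: Jun 19, 2009.
The phone screen is completed: Jun 19, 2009 + 17 days = Jul 6, 2009.
The take-home is submitted: Jul 6, 2009 + 2 weeks = Jul 20, 2009.
The hiring committee meets: Jul 20, 2009 + 40 days = Aug 29, 2009.
The offer is extended: Aug 29, 2009 + 40 days = Oct 8, 2009.
The candidate's start date arrives: Oct 8, 2009 + 2 weeks = Oct 22, 2009.

22 October 2009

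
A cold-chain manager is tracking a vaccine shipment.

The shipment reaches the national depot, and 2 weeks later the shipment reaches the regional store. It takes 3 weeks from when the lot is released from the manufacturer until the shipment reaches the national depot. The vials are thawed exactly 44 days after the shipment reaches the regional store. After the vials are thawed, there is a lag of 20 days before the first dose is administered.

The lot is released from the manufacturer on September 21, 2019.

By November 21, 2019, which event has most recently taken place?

The shipment reaches the regional store

The lot is released from the manufacturer: Sep 21, 2019.
The shipment reaches the national depot: Sep 21, 2019 + 3 weeks = Oct 12, 2019.
The shipment reaches the regional store: Oct 12, 2019 + 2 weeks = Oct 26, 2019.
The vials are thawed: Oct 26, 2019 + 44 days = Dec 9, 2019.
The first dose is administered: Dec 9, 2019 + 20 days = Dec 29, 2019.
Nov 21, 2019 falls between when the shipment reaches the regional store (Oct 26, 2019) and when the vials are thawed (Dec 9, 2019).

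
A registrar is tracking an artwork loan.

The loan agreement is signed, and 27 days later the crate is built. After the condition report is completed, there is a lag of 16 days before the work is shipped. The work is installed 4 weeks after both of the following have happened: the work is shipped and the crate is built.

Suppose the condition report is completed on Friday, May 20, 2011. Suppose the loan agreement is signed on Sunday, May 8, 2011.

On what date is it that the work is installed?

The condition report is completed: May 20, 2011.
The work is shipped: May 20, 2011 + 16 days = Jun 5, 2011.
The loan agreement is signed: May 8, 2011.
The crate is built: May 8, 2011 + 27 days = Jun 4, 2011.
Both prerequisites met — the work is shipped (Jun 5, 2011), the crate is built (Jun 4, 2011); the later is Jun 5, 2011.
The work is installed: Jun 5, 2011 + 4 weeks = Jul 3, 2011.

Sunday, July 3, 2011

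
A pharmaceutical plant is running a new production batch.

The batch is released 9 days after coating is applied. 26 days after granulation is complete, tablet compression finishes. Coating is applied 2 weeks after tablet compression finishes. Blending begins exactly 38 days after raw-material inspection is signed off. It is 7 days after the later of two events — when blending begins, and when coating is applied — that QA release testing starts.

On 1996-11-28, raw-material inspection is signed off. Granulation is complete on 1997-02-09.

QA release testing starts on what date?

1997-03-28

Raw-material inspection is signed off: Nov 28, 1996.
Blending begins: Nov 28, 1996 + 38 days = Jan 5, 1997.
Granulation is complete: Feb 9, 1997.
Tablet compression finishes: Feb 9, 1997 + 26 days = Mar 7, 1997.
Coating is applied: Mar 7, 1997 + 2 weeks = Mar 21, 1997.
Both prerequisites met — blending begins (Jan 5, 1997), coating is applied (Mar 21, 1997); the later is Mar 21, 1997.
QA release testing starts: Mar 21, 1997 + 7 days = Mar 28, 1997.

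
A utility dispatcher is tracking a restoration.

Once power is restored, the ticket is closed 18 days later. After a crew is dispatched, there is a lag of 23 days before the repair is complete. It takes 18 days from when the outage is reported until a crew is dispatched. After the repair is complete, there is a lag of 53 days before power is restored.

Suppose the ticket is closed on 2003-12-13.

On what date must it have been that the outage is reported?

The ticket is closed: Dec 13, 2003.
Power is restored: Dec 13, 2003 − 18 days = Nov 25, 2003.
The repair is complete: Nov 25, 2003 − 53 days = Oct 3, 2003.
A crew is dispatched: Oct 3, 2003 − 23 days = Sep 10, 2003.
The outage is reported: Sep 10, 2003 − 18 days = Aug 23, 2003.

2003-08-23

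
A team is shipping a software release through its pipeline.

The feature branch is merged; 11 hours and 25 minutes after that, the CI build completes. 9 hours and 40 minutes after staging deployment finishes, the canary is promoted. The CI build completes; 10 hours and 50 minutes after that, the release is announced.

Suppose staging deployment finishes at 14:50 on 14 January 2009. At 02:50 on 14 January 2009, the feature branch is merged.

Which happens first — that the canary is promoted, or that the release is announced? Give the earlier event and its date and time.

Staging deployment finishes: 14:50 Jan 14, 2009.
The canary is promoted: 14:50 Jan 14, 2009 + 9h40m = 00:30 Jan 15, 2009.
The feature branch is merged: 02:50 Jan 14, 2009.
The CI build completes: 02:50 Jan 14, 2009 + 11h25m = 14:15 Jan 14, 2009.
The release is announced: 14:15 Jan 14, 2009 + 10h50m = 01:05 Jan 15, 2009.
Comparing: the canary is promoted at 00:30 Jan 15, 2009 vs the release is announced at 01:05 Jan 15, 2009. Earlier: the canary is promoted.

The canary is promoted — 00:30 on 15 January 2009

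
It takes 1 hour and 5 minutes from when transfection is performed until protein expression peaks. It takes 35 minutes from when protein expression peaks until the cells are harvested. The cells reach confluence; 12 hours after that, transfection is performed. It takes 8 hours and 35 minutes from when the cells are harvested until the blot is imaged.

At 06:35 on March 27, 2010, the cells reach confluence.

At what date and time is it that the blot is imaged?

The cells reach confluence: 06:35 Mar 27, 2010.
Transfection is performed: 06:35 Mar 27, 2010 + 12h = 18:35 Mar 27, 2010.
Protein expression peaks: 18:35 Mar 27, 2010 + 1h05m = 19:40 Mar 27, 2010.
The cells are harvested: 19:40 Mar 27, 2010 + 35m = 20:15 Mar 27, 2010.
The blot is imaged: 20:15 Mar 27, 2010 + 8h35m = 04:50 Mar 28, 2010.

04:50 on March 28, 2010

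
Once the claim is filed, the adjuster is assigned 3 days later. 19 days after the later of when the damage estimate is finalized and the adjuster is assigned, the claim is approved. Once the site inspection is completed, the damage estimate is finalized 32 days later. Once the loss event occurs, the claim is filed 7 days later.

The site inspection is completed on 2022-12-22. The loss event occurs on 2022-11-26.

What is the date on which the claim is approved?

2023-02-11

The site inspection is completed: Dec 22, 2022.
The damage estimate is finalized: Dec 22, 2022 + 32 days = Jan 23, 2023.
The loss event occurs: Nov 26, 2022.
The claim is filed: Nov 26, 2022 + 7 days = Dec 3, 2022.
The adjuster is assigned: Dec 3, 2022 + 3 days = Dec 6, 2022.
Both prerequisites met — the damage estimate is finalized (Jan 23, 2023), the adjuster is assigned (Dec 6, 2022); the later is Jan 23, 2023.
The claim is approved: Jan 23, 2023 + 19 days = Feb 11, 2023.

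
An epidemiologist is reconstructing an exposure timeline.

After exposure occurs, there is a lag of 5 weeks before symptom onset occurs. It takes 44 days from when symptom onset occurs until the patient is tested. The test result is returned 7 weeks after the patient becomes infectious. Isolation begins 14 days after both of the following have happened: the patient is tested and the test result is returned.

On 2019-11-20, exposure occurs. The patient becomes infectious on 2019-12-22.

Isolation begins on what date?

2020-02-23

Exposure occurs: Nov 20, 2019.
Symptom onset occurs: Nov 20, 2019 + 5 weeks = Dec 25, 2019.
The patient is tested: Dec 25, 2019 + 44 days = Feb 7, 2020.
The patient becomes infectious: Dec 22, 2019.
The test result is returned: Dec 22, 2019 + 7 weeks = Feb 9, 2020.
Both prerequisites met — the patient is tested (Feb 7, 2020), the test result is returned (Feb 9, 2020); the later is Feb 9, 2020.
Isolation begins: Feb 9, 2020 + 14 days = Feb 23, 2020.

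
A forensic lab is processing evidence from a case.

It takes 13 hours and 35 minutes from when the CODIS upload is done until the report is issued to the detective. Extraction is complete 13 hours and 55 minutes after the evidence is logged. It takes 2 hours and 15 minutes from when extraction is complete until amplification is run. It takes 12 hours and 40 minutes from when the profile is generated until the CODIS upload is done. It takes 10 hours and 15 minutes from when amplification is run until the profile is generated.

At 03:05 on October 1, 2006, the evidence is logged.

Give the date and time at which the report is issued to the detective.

The evidence is logged: 03:05 Oct 1, 2006.
Extraction is complete: 03:05 Oct 1, 2006 + 13h55m = 17:00 Oct 1, 2006.
Amplification is run: 17:00 Oct 1, 2006 + 2h15m = 19:15 Oct 1, 2006.
The profile is generated: 19:15 Oct 1, 2006 + 10h15m = 05:30 Oct 2, 2006.
The CODIS upload is done: 05:30 Oct 2, 2006 + 12h40m = 18:10 Oct 2, 2006.
The report is issued to the detective: 18:10 Oct 2, 2006 + 13h35m = 07:45 Oct 3, 2006.

07:45 on October 3, 2006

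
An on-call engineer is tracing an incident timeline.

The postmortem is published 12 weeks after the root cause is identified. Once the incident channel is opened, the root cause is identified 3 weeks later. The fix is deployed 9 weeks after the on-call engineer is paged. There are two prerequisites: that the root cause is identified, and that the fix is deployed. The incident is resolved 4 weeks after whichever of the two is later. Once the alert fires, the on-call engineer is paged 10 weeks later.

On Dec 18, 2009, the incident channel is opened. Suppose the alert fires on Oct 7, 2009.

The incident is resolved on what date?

The incident channel is opened: Dec 18, 2009.
The root cause is identified: Dec 18, 2009 + 3 weeks = Jan 8, 2010.
The alert fires: Oct 7, 2009.
The on-call engineer is paged: Oct 7, 2009 + 10 weeks = Dec 16, 2009.
The fix is deployed: Dec 16, 2009 + 9 weeks = Feb 17, 2010.
Both prerequisites met — the root cause is identified (Jan 8, 2010), the fix is deployed (Feb 17, 2010); the later is Feb 17, 2010.
The incident is resolved: Feb 17, 2010 + 4 weeks = Mar 17, 2010.

Mar 17, 2010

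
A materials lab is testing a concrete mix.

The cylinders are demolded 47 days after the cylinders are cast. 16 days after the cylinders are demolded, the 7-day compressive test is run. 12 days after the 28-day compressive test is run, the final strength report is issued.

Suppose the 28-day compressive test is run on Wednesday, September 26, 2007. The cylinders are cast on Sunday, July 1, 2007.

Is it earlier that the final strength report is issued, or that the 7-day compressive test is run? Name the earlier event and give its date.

The 28-day compressive test is run: Sep 26, 2007.
The final strength report is issued: Sep 26, 2007 + 12 days = Oct 8, 2007.
The cylinders are cast: Jul 1, 2007.
The cylinders are demolded: Jul 1, 2007 + 47 days = Aug 17, 2007.
The 7-day compressive test is run: Aug 17, 2007 + 16 days = Sep 2, 2007.
Comparing: the final strength report is issued on Oct 8, 2007 vs the 7-day compressive test is run on Sep 2, 2007. Earlier: the 7-day compressive test is run.

The 7-day compressive test is run — Sunday, September 2, 2007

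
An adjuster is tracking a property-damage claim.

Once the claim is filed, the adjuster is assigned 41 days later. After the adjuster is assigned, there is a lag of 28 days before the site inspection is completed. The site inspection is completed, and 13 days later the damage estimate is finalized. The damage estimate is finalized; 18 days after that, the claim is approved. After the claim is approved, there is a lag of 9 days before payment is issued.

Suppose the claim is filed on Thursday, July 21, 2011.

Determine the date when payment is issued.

Monday, November 7, 2011

The claim is filed: Jul 21, 2011.
The adjuster is assigned: Jul 21, 2011 + 41 days = Aug 31, 2011.
The site inspection is completed: Aug 31, 2011 + 28 days = Sep 28, 2011.
The damage estimate is finalized: Sep 28, 2011 + 13 days = Oct 11, 2011.
The claim is approved: Oct 11, 2011 + 18 days = Oct 29, 2011.
Payment is issued: Oct 29, 2011 + 9 days = Nov 7, 2011.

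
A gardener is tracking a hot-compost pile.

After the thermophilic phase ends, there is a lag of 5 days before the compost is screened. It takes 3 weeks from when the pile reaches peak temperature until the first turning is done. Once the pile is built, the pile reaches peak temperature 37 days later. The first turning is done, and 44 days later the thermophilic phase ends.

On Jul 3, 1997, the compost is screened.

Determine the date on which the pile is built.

The compost is screened: Jul 3, 1997.
The thermophilic phase ends: Jul 3, 1997 − 5 days = Jun 28, 1997.
The first turning is done: Jun 28, 1997 − 44 days = May 15, 1997.
The pile reaches peak temperature: May 15, 1997 − 3 weeks = Apr 24, 1997.
The pile is built: Apr 24, 1997 − 37 days = Mar 18, 1997.

Mar 18, 1997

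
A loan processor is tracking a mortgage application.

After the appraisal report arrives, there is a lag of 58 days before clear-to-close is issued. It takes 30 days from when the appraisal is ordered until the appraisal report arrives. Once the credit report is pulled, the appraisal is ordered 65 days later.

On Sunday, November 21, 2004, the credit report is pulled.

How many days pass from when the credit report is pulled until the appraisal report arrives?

Causal path: the credit report is pulled → the appraisal is ordered → the appraisal report arrives.
Total delay along the path: 65 + 30 = 95 days.

95 days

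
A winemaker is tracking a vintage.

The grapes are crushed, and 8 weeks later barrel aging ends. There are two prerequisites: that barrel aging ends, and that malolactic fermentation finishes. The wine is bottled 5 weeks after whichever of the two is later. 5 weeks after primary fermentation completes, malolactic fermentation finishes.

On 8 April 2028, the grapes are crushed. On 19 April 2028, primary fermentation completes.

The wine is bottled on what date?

The grapes are crushed: Apr 8, 2028.
Barrel aging ends: Apr 8, 2028 + 8 weeks = Jun 3, 2028.
Primary fermentation completes: Apr 19, 2028.
Malolactic fermentation finishes: Apr 19, 2028 + 5 weeks = May 24, 2028.
Both prerequisites met — barrel aging ends (Jun 3, 2028), malolactic fermentation finishes (May 24, 2028); the later is Jun 3, 2028.
The wine is bottled: Jun 3, 2028 + 5 weeks = Jul 8, 2028.

8 July 2028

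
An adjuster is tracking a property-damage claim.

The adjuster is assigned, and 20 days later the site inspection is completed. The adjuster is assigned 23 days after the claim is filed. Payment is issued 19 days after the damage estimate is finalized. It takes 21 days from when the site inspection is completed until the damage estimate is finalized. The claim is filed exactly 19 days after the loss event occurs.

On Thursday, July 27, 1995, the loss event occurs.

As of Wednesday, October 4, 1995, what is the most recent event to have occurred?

The site inspection is completed

The loss event occurs: Jul 27, 1995.
The claim is filed: Jul 27, 1995 + 19 days = Aug 15, 1995.
The adjuster is assigned: Aug 15, 1995 + 23 days = Sep 7, 1995.
The site inspection is completed: Sep 7, 1995 + 20 days = Sep 27, 1995.
The damage estimate is finalized: Sep 27, 1995 + 21 days = Oct 18, 1995.
Payment is issued: Oct 18, 1995 + 19 days = Nov 6, 1995.
Oct 4, 1995 falls between when the site inspection is completed (Sep 27, 1995) and when the damage estimate is finalized (Oct 18, 1995).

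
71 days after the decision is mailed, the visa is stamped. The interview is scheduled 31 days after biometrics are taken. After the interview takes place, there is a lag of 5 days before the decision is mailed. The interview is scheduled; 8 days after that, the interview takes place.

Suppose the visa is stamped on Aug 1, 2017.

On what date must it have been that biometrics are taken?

The visa is stamped: Aug 1, 2017.
The decision is mailed: Aug 1, 2017 − 71 days = May 22, 2017.
The interview takes place: May 22, 2017 − 5 days = May 17, 2017.
The interview is scheduled: May 17, 2017 − 8 days = May 9, 2017.
Biometrics are taken: May 9, 2017 − 31 days = Apr 8, 2017.

Apr 8, 2017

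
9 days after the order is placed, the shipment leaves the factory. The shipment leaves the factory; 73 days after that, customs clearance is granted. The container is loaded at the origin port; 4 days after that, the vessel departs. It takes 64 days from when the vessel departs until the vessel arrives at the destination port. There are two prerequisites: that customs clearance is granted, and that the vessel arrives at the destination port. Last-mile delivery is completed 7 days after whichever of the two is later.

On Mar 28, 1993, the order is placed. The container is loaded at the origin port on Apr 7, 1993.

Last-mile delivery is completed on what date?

Jun 25, 1993

The order is placed: Mar 28, 1993.
The shipment leaves the factory: Mar 28, 1993 + 9 days = Apr 6, 1993.
Customs clearance is granted: Apr 6, 1993 + 73 days = Jun 18, 1993.
The container is loaded at the origin port: Apr 7, 1993.
The vessel departs: Apr 7, 1993 + 4 days = Apr 11, 1993.
The vessel arrives at the destination port: Apr 11, 1993 + 64 days = Jun 14, 1993.
Both prerequisites met — customs clearance is granted (Jun 18, 1993), the vessel arrives at the destination port (Jun 14, 1993); the later is Jun 18, 1993.
Last-mile delivery is completed: Jun 18, 1993 + 7 days = Jun 25, 1993.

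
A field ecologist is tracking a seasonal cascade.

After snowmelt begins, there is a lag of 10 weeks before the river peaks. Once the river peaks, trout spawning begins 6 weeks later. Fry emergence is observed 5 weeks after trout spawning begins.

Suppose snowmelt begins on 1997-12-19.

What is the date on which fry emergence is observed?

1998-05-15

Snowmelt begins: Dec 19, 1997.
The river peaks: Dec 19, 1997 + 10 weeks = Feb 27, 1998.
Trout spawning begins: Feb 27, 1998 + 6 weeks = Apr 10, 1998.
Fry emergence is observed: Apr 10, 1998 + 5 weeks = May 15, 1998.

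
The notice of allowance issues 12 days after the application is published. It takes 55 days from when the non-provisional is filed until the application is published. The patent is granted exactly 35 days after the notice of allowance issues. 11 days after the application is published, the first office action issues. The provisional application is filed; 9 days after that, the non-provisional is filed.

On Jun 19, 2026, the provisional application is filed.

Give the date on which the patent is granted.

The provisional application is filed: Jun 19, 2026.
The non-provisional is filed: Jun 19, 2026 + 9 days = Jun 28, 2026.
The application is published: Jun 28, 2026 + 55 days = Aug 22, 2026.
The notice of allowance issues: Aug 22, 2026 + 12 days = Sep 3, 2026.
The patent is granted: Sep 3, 2026 + 35 days = Oct 8, 2026.

Oct 8, 2026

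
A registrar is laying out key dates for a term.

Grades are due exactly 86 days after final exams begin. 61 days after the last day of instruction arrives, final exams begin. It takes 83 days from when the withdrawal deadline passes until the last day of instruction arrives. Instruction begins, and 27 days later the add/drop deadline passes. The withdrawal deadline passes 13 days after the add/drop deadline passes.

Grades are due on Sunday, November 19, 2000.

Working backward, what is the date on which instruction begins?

Grades are due: Nov 19, 2000.
Final exams begin: Nov 19, 2000 − 86 days = Aug 25, 2000.
The last day of instruction arrives: Aug 25, 2000 − 61 days = Jun 25, 2000.
The withdrawal deadline passes: Jun 25, 2000 − 83 days = Apr 3, 2000.
The add/drop deadline passes: Apr 3, 2000 − 13 days = Mar 21, 2000.
Instruction begins: Mar 21, 2000 − 27 days = Feb 23, 2000.

Wednesday, February 23, 2000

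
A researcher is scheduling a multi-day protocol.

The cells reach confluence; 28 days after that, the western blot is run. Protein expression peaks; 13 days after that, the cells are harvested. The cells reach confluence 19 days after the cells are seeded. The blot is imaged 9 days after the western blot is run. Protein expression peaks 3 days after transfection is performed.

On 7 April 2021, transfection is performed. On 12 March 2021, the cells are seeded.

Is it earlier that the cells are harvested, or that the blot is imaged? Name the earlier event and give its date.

The cells are harvested — 23 April 2021

Transfection is performed: Apr 7, 2021.
Protein expression peaks: Apr 7, 2021 + 3 days = Apr 10, 2021.
The cells are harvested: Apr 10, 2021 + 13 days = Apr 23, 2021.
The cells are seeded: Mar 12, 2021.
The cells reach confluence: Mar 12, 2021 + 19 days = Mar 31, 2021.
The western blot is run: Mar 31, 2021 + 28 days = Apr 28, 2021.
The blot is imaged: Apr 28, 2021 + 9 days = May 7, 2021.
Comparing: the cells are harvested on Apr 23, 2021 vs the blot is imaged on May 7, 2021. Earlier: the cells are harvested.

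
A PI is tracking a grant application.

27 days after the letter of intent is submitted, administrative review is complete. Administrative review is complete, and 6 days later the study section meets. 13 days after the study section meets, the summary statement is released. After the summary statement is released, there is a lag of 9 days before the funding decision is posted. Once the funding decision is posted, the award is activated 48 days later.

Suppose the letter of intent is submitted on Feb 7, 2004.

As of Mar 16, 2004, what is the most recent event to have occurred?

The study section meets

The letter of intent is submitted: Feb 7, 2004.
Administrative review is complete: Feb 7, 2004 + 27 days = Mar 5, 2004.
The study section meets: Mar 5, 2004 + 6 days = Mar 11, 2004.
The summary statement is released: Mar 11, 2004 + 13 days = Mar 24, 2004.
The funding decision is posted: Mar 24, 2004 + 9 days = Apr 2, 2004.
The award is activated: Apr 2, 2004 + 48 days = May 20, 2004.
Mar 16, 2004 falls between when the study section meets (Mar 11, 2004) and when the summary statement is released (Mar 24, 2004).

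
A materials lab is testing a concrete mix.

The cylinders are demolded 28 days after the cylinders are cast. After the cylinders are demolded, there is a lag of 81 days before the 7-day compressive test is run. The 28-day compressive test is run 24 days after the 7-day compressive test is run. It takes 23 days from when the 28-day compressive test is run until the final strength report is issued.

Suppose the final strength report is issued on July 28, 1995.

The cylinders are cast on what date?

February 22, 1995

The final strength report is issued: Jul 28, 1995.
The 28-day compressive test is run: Jul 28, 1995 − 23 days = Jul 5, 1995.
The 7-day compressive test is run: Jul 5, 1995 − 24 days = Jun 11, 1995.
The cylinders are demolded: Jun 11, 1995 − 81 days = Mar 22, 1995.
The cylinders are cast: Mar 22, 1995 − 28 days = Feb 22, 1995.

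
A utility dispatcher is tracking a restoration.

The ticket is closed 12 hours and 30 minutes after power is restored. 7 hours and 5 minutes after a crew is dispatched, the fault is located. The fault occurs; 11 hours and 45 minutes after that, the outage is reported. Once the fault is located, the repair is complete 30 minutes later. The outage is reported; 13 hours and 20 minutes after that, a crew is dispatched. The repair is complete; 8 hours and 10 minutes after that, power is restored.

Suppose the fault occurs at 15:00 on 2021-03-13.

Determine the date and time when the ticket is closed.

20:20 on 2021-03-15

The fault occurs: 15:00 Mar 13, 2021.
The outage is reported: 15:00 Mar 13, 2021 + 11h45m = 02:45 Mar 14, 2021.
A crew is dispatched: 02:45 Mar 14, 2021 + 13h20m = 16:05 Mar 14, 2021.
The fault is located: 16:05 Mar 14, 2021 + 7h05m = 23:10 Mar 14, 2021.
The repair is complete: 23:10 Mar 14, 2021 + 30m = 23:40 Mar 14, 2021.
Power is restored: 23:40 Mar 14, 2021 + 8h10m = 07:50 Mar 15, 2021.
The ticket is closed: 07:50 Mar 15, 2021 + 12h30m = 20:20 Mar 15, 2021.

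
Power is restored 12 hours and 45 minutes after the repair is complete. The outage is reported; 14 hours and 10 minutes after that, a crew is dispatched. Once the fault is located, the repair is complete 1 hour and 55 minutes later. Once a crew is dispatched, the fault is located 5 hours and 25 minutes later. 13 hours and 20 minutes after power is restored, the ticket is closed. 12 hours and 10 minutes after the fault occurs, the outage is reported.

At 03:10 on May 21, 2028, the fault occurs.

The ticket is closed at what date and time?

14:55 on May 23, 2028

The fault occurs: 03:10 May 21, 2028.
The outage is reported: 03:10 May 21, 2028 + 12h10m = 15:20 May 21, 2028.
A crew is dispatched: 15:20 May 21, 2028 + 14h10m = 05:30 May 22, 2028.
The fault is located: 05:30 May 22, 2028 + 5h25m = 10:55 May 22, 2028.
The repair is complete: 10:55 May 22, 2028 + 1h55m = 12:50 May 22, 2028.
Power is restored: 12:50 May 22, 2028 + 12h45m = 01:35 May 23, 2028.
The ticket is closed: 01:35 May 23, 2028 + 13h20m = 14:55 May 23, 2028.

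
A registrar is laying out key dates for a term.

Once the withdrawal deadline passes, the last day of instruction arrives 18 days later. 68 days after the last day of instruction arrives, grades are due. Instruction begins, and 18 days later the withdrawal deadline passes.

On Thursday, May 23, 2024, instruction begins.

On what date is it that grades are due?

Instruction begins: May 23, 2024.
The withdrawal deadline passes: May 23, 2024 + 18 days = Jun 10, 2024.
The last day of instruction arrives: Jun 10, 2024 + 18 days = Jun 28, 2024.
Grades are due: Jun 28, 2024 + 68 days = Sep 4, 2024.

Wednesday, September 4, 2024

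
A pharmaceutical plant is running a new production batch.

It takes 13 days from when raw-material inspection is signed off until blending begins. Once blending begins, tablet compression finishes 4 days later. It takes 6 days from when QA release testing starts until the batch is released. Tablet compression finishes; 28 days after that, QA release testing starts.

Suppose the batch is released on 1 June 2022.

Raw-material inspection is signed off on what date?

The batch is released: Jun 1, 2022.
QA release testing starts: Jun 1, 2022 − 6 days = May 26, 2022.
Tablet compression finishes: May 26, 2022 − 28 days = Apr 28, 2022.
Blending begins: Apr 28, 2022 − 4 days = Apr 24, 2022.
Raw-material inspection is signed off: Apr 24, 2022 − 13 days = Apr 11, 2022.

11 April 2022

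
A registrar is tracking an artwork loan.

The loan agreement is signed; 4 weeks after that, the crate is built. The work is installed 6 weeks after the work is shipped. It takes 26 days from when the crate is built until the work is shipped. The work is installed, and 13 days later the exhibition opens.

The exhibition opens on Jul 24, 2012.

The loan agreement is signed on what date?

The exhibition opens: Jul 24, 2012.
The work is installed: Jul 24, 2012 − 13 days = Jul 11, 2012.
The work is shipped: Jul 11, 2012 − 6 weeks = May 30, 2012.
The crate is built: May 30, 2012 − 26 days = May 4, 2012.
The loan agreement is signed: May 4, 2012 − 4 weeks = Apr 6, 2012.

Apr 6, 2012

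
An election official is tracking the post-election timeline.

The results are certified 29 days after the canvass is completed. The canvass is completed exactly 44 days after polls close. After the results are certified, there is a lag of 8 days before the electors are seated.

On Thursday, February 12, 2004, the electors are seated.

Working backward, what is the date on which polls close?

The electors are seated: Feb 12, 2004.
The results are certified: Feb 12, 2004 − 8 days = Feb 4, 2004.
The canvass is completed: Feb 4, 2004 − 29 days = Jan 6, 2004.
Polls close: Jan 6, 2004 − 44 days = Nov 23, 2003.

Sunday, November 23, 2003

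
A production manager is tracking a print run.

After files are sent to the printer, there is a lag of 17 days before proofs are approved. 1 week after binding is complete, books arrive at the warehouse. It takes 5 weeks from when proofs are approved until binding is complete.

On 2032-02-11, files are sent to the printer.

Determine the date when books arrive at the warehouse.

Files are sent to the printer: Feb 11, 2032.
Proofs are approved: Feb 11, 2032 + 17 days = Feb 28, 2032.
Binding is complete: Feb 28, 2032 + 5 weeks = Apr 3, 2032.
Books arrive at the warehouse: Apr 3, 2032 + 1 week = Apr 10, 2032.

2032-04-10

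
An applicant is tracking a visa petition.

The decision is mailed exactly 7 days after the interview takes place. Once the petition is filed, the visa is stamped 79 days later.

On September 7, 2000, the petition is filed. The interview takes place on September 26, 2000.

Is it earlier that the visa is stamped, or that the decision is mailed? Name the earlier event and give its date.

The decision is mailed — October 3, 2000

The petition is filed: Sep 7, 2000.
The visa is stamped: Sep 7, 2000 + 79 days = Nov 25, 2000.
The interview takes place: Sep 26, 2000.
The decision is mailed: Sep 26, 2000 + 7 days = Oct 3, 2000.
Comparing: the visa is stamped on Nov 25, 2000 vs the decision is mailed on Oct 3, 2000. Earlier: the decision is mailed.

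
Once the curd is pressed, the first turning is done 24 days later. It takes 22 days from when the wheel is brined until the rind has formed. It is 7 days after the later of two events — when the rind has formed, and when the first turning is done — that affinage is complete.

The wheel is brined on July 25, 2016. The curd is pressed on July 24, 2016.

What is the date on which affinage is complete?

August 24, 2016

The wheel is brined: Jul 25, 2016.
The rind has formed: Jul 25, 2016 + 22 days = Aug 16, 2016.
The curd is pressed: Jul 24, 2016.
The first turning is done: Jul 24, 2016 + 24 days = Aug 17, 2016.
Both prerequisites met — the rind has formed (Aug 16, 2016), the first turning is done (Aug 17, 2016); the later is Aug 17, 2016.
Affinage is complete: Aug 17, 2016 + 7 days = Aug 24, 2016.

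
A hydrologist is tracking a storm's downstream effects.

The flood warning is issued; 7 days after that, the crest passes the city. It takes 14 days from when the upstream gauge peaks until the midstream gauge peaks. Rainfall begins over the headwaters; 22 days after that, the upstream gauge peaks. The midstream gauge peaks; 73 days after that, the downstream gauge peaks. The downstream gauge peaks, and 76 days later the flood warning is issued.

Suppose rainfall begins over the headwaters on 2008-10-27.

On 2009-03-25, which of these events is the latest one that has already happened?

The downstream gauge peaks

Rainfall begins over the headwaters: Oct 27, 2008.
The upstream gauge peaks: Oct 27, 2008 + 22 days = Nov 18, 2008.
The midstream gauge peaks: Nov 18, 2008 + 14 days = Dec 2, 2008.
The downstream gauge peaks: Dec 2, 2008 + 73 days = Feb 13, 2009.
The flood warning is issued: Feb 13, 2009 + 76 days = Apr 30, 2009.
The crest passes the city: Apr 30, 2009 + 7 days = May 7, 2009.
Mar 25, 2009 falls between when the downstream gauge peaks (Feb 13, 2009) and when the flood warning is issued (Apr 30, 2009).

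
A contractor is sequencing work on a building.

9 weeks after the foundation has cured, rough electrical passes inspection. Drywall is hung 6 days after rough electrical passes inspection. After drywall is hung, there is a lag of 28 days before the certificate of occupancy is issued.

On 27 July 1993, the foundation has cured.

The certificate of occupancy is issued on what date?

The foundation has cured: Jul 27, 1993.
Rough electrical passes inspection: Jul 27, 1993 + 9 weeks = Sep 28, 1993.
Drywall is hung: Sep 28, 1993 + 6 days = Oct 4, 1993.
The certificate of occupancy is issued: Oct 4, 1993 + 28 days = Nov 1, 1993.

1 November 1993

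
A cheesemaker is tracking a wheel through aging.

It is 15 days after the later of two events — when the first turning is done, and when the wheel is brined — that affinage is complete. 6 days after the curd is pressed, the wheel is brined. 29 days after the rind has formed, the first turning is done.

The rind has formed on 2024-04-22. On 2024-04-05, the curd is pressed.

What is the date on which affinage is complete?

2024-06-05

The rind has formed: Apr 22, 2024.
The first turning is done: Apr 22, 2024 + 29 days = May 21, 2024.
The curd is pressed: Apr 5, 2024.
The wheel is brined: Apr 5, 2024 + 6 days = Apr 11, 2024.
Both prerequisites met — the first turning is done (May 21, 2024), the wheel is brined (Apr 11, 2024); the later is May 21, 2024.
Affinage is complete: May 21, 2024 + 15 days = Jun 5, 2024.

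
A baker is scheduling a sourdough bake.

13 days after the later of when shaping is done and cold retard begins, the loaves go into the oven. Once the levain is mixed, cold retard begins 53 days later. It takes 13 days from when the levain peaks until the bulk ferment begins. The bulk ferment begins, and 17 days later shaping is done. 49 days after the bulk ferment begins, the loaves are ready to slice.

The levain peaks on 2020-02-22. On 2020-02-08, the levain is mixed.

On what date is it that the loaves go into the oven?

2020-04-14

The levain peaks: Feb 22, 2020.
The bulk ferment begins: Feb 22, 2020 + 13 days = Mar 6, 2020.
Shaping is done: Mar 6, 2020 + 17 days = Mar 23, 2020.
The levain is mixed: Feb 8, 2020.
Cold retard begins: Feb 8, 2020 + 53 days = Apr 1, 2020.
Both prerequisites met — shaping is done (Mar 23, 2020), cold retard begins (Apr 1, 2020); the later is Apr 1, 2020.
The loaves go into the oven: Apr 1, 2020 + 13 days = Apr 14, 2020.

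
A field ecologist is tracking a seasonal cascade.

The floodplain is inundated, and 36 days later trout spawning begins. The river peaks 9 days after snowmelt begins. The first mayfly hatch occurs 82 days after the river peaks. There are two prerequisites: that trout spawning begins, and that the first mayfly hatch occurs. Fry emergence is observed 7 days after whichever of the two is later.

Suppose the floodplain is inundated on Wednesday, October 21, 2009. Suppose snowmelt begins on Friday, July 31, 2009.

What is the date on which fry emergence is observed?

Thursday, December 3, 2009

The floodplain is inundated: Oct 21, 2009.
Trout spawning begins: Oct 21, 2009 + 36 days = Nov 26, 2009.
Snowmelt begins: Jul 31, 2009.
The river peaks: Jul 31, 2009 + 9 days = Aug 9, 2009.
The first mayfly hatch occurs: Aug 9, 2009 + 82 days = Oct 30, 2009.
Both prerequisites met — trout spawning begins (Nov 26, 2009), the first mayfly hatch occurs (Oct 30, 2009); the later is Nov 26, 2009.
Fry emergence is observed: Nov 26, 2009 + 7 days = Dec 3, 2009.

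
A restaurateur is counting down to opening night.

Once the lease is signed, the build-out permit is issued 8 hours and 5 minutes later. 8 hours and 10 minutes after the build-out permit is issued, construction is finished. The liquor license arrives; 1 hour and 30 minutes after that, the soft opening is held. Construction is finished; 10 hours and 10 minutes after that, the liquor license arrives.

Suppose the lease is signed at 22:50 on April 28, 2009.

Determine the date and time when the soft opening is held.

02:45 on April 30, 2009

The lease is signed: 22:50 Apr 28, 2009.
The build-out permit is issued: 22:50 Apr 28, 2009 + 8h05m = 06:55 Apr 29, 2009.
Construction is finished: 06:55 Apr 29, 2009 + 8h10m = 15:05 Apr 29, 2009.
The liquor license arrives: 15:05 Apr 29, 2009 + 10h10m = 01:15 Apr 30, 2009.
The soft opening is held: 01:15 Apr 30, 2009 + 1h30m = 02:45 Apr 30, 2009.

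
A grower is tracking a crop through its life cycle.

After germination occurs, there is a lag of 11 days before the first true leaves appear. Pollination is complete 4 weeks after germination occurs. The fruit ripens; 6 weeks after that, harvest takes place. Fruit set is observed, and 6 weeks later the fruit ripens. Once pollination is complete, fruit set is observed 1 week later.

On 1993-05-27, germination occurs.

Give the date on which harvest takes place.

Germination occurs: May 27, 1993.
Pollination is complete: May 27, 1993 + 4 weeks = Jun 24, 1993.
Fruit set is observed: Jun 24, 1993 + 1 week = Jul 1, 1993.
The fruit ripens: Jul 1, 1993 + 6 weeks = Aug 12, 1993.
Harvest takes place: Aug 12, 1993 + 6 weeks = Sep 23, 1993.

1993-09-23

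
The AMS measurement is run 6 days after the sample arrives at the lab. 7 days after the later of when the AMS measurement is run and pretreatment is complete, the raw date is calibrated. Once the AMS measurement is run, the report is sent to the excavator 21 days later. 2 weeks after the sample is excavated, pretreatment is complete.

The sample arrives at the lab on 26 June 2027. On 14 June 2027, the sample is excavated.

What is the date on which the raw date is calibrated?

The sample arrives at the lab: Jun 26, 2027.
The AMS measurement is run: Jun 26, 2027 + 6 days = Jul 2, 2027.
The sample is excavated: Jun 14, 2027.
Pretreatment is complete: Jun 14, 2027 + 2 weeks = Jun 28, 2027.
Both prerequisites met — the AMS measurement is run (Jul 2, 2027), pretreatment is complete (Jun 28, 2027); the later is Jul 2, 2027.
The raw date is calibrated: Jul 2, 2027 + 7 days = Jul 9, 2027.

9 July 2027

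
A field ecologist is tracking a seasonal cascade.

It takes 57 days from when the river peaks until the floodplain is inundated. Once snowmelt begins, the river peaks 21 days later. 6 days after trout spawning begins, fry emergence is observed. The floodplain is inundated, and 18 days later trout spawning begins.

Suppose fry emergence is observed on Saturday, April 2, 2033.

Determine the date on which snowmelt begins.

Tuesday, December 21, 2032

Fry emergence is observed: Apr 2, 2033.
Trout spawning begins: Apr 2, 2033 − 6 days = Mar 27, 2033.
The floodplain is inundated: Mar 27, 2033 − 18 days = Mar 9, 2033.
The river peaks: Mar 9, 2033 − 57 days = Jan 11, 2033.
Snowmelt begins: Jan 11, 2033 − 21 days = Dec 21, 2032.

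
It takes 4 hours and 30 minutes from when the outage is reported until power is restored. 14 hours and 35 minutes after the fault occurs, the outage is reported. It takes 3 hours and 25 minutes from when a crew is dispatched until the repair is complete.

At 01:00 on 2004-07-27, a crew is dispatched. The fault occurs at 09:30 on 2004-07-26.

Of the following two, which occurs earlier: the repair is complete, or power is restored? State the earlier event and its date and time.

A crew is dispatched: 01:00 Jul 27, 2004.
The repair is complete: 01:00 Jul 27, 2004 + 3h25m = 04:25 Jul 27, 2004.
The fault occurs: 09:30 Jul 26, 2004.
The outage is reported: 09:30 Jul 26, 2004 + 14h35m = 00:05 Jul 27, 2004.
Power is restored: 00:05 Jul 27, 2004 + 4h30m = 04:35 Jul 27, 2004.
Comparing: the repair is complete at 04:25 Jul 27, 2004 vs power is restored at 04:35 Jul 27, 2004. Earlier: the repair is complete.

The repair is complete — 04:25 on 2004-07-27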